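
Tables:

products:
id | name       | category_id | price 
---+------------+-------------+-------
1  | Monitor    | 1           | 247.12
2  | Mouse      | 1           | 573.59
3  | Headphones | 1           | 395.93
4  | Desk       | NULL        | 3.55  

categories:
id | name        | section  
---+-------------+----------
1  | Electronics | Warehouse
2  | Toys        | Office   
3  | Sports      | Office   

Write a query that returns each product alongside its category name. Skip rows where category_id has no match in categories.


INNER JOIN keeps only products rows whose category_id matches an id in categories. Walk through each product:
  - product 1 (Monitor): category_id=1 -> matches Electronics
  - product 2 (Mouse): category_id=1 -> matches Electronics
  - product 3 (Headphones): category_id=1 -> matches Electronics
  - product 4 (Desk): category_id=NULL, no match -> dropped
So 1 of 4 rows is dropped.

SQL:
SELECT a.name, b.name AS category
FROM products a
INNER JOIN categories b ON a.category_id = b.id

Result:
name       | category   
-----------+------------
Monitor    | Electronics
Mouse      | Electronics
Headphones | Electronics


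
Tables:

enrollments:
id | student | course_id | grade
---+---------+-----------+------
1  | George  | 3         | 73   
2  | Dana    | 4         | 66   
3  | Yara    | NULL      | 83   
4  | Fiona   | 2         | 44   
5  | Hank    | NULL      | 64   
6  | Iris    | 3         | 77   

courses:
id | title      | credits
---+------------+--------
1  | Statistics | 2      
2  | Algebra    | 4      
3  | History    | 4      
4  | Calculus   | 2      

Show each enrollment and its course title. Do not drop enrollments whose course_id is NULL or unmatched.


LEFT JOIN keeps every row from enrollments (the left table); where course_id has no match in courses, the course columns become NULL. Walk through each enrollment:
  - enrollment 1 (George): course_id=3 -> matches History
  - enrollment 2 (Dana): course_id=4 -> matches Calculus
  - enrollment 3 (Yara): course_id=NULL, no match -> kept with NULL
  - enrollment 4 (Fiona): course_id=2 -> matches Algebra
  - enrollment 5 (Hank): course_id=NULL, no match -> kept with NULL
  - enrollment 6 (Iris): course_id=3 -> matches History
All 6 rows appear; 2 have NULL course.

SQL:
SELECT a.student, b.title AS course
FROM enrollments a
LEFT JOIN courses b ON a.course_id = b.id

Result:
student | course  
--------+---------
George  | History 
Dana    | Calculus
Yara    | NULL    
Fiona   | Algebra 
Hank    | NULL    
Iris    | History 


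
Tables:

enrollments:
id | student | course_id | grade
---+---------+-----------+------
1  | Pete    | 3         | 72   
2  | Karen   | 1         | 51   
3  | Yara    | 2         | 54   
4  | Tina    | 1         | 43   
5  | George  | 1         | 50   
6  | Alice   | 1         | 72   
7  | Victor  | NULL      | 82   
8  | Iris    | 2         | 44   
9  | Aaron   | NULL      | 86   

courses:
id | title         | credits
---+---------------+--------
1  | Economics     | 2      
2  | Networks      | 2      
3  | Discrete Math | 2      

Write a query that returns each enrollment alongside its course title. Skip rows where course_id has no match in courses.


INNER JOIN keeps only enrollments rows whose course_id matches an id in courses. Walk through each enrollment:
  - enrollment 1 (Pete): course_id=3 -> matches Discrete Math
  - enrollment 2 (Karen): course_id=1 -> matches Economics
  - enrollment 3 (Yara): course_id=2 -> matches Networks
  - enrollment 4 (Tina): course_id=1 -> matches Economics
  - enrollment 5 (George): course_id=1 -> matches Economics
  - enrollment 6 (Alice): course_id=1 -> matches Economics
  - enrollment 7 (Victor): course_id=NULL, no match -> dropped
  - enrollment 8 (Iris): course_id=2 -> matches Networks
  - enrollment 9 (Aaron): course_id=NULL, no match -> dropped
So 2 of 9 rows are dropped.

SQL:
SELECT a.student, b.title AS course
FROM enrollments a
INNER JOIN courses b ON a.course_id = b.id

Result:
student | course       
--------+--------------
Pete    | Discrete Math
Karen   | Economics    
Yara    | Networks     
Tina    | Economics    
George  | Economics    
Alice   | Economics    
Iris    | Networks     


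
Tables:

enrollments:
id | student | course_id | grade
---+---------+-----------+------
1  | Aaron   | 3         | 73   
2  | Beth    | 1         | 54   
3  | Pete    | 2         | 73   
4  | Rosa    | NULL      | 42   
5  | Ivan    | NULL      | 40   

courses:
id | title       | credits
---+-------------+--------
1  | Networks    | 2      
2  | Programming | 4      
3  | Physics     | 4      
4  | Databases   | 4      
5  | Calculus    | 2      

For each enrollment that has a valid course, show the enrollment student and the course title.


INNER JOIN keeps only enrollments rows whose course_id matches an id in courses. Walk through each enrollment:
  - enrollment 1 (Aaron): course_id=3 -> matches Physics
  - enrollment 2 (Beth): course_id=1 -> matches Networks
  - enrollment 3 (Pete): course_id=2 -> matches Programming
  - enrollment 4 (Rosa): course_id=NULL, no match -> dropped
  - enrollment 5 (Ivan): course_id=NULL, no match -> dropped
So 2 of 5 rows are dropped.

SQL:
SELECT a.student, b.title AS course
FROM enrollments a
INNER JOIN courses b ON a.course_id = b.id

Result:
student | course     
--------+------------
Aaron   | Physics    
Beth    | Networks   
Pete    | Programming


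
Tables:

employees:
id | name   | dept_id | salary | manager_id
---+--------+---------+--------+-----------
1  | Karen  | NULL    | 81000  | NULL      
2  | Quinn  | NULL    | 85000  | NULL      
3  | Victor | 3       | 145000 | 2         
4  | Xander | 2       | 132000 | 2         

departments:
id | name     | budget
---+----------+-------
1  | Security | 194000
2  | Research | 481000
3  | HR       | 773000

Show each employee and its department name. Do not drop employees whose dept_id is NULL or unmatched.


LEFT JOIN keeps every row from employees (the left table); where dept_id has no match in departments, the department columns become NULL. Walk through each employee:
  - employee 1 (Karen): dept_id=NULL, no match -> kept with NULL
  - employee 2 (Quinn): dept_id=NULL, no match -> kept with NULL
  - employee 3 (Victor): dept_id=3 -> matches HR
  - employee 4 (Xander): dept_id=2 -> matches Research
All 4 rows appear; 2 have NULL department.

SQL:
SELECT a.name, b.name AS department
FROM employees a
LEFT JOIN departments b ON a.dept_id = b.id

Result:
name   | department
-------+-----------
Karen  | NULL      
Quinn  | NULL      
Victor | HR        
Xander | Research  


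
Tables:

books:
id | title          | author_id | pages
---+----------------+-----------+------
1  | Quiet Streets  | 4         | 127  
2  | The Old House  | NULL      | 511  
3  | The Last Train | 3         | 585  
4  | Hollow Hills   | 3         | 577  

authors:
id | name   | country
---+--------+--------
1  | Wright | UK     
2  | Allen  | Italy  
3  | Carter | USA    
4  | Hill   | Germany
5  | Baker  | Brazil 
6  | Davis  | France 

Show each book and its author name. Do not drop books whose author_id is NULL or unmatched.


LEFT JOIN keeps every row from books (the left table); where author_id has no match in authors, the author columns become NULL. Walk through each book:
  - book 1 (Quiet Streets): author_id=4 -> matches Hill
  - book 2 (The Old House): author_id=NULL, no match -> kept with NULL
  - book 3 (The Last Train): author_id=3 -> matches Carter
  - book 4 (Hollow Hills): author_id=3 -> matches Carter
All 4 rows appear; 1 has NULL author.

SQL:
SELECT a.title, b.name AS author
FROM books a
LEFT JOIN authors b ON a.author_id = b.id

Result:
title          | author
---------------+-------
Quiet Streets  | Hill  
The Old House  | NULL  
The Last Train | Carter
Hollow Hills   | Carter


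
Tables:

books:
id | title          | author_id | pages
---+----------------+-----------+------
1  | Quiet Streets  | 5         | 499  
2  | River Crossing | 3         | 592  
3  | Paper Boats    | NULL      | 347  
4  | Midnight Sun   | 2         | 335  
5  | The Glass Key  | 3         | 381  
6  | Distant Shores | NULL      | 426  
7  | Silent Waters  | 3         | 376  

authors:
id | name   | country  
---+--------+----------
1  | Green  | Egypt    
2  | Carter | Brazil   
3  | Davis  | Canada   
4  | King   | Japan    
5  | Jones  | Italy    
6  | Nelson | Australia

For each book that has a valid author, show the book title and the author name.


INNER JOIN keeps only books rows whose author_id matches an id in authors. Walk through each book:
  - book 1 (Quiet Streets): author_id=5 -> matches Jones
  - book 2 (River Crossing): author_id=3 -> matches Davis
  - book 3 (Paper Boats): author_id=NULL, no match -> dropped
  - book 4 (Midnight Sun): author_id=2 -> matches Carter
  - book 5 (The Glass Key): author_id=3 -> matches Davis
  - book 6 (Distant Shores): author_id=NULL, no match -> dropped
  - book 7 (Silent Waters): author_id=3 -> matches Davis
So 2 of 7 rows are dropped.

SQL:
SELECT a.title, b.name AS author
FROM books a
INNER JOIN authors b ON a.author_id = b.id

Result:
title          | author
---------------+-------
Quiet Streets  | Jones 
River Crossing | Davis 
Midnight Sun   | Carter
The Glass Key  | Davis 
Silent Waters  | Davis 


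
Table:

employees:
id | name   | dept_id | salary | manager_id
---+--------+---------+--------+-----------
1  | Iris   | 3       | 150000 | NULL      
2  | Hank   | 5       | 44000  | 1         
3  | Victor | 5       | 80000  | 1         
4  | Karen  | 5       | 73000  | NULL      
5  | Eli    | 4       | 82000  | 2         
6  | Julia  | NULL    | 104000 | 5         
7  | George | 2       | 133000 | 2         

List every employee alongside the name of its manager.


This is a self-join: employees is joined to a second copy of itself, matching each row's manager_id to another row's id. Use LEFT JOIN so rows with manager_id=NULL are kept.
  - employee 1 (Iris): manager_id=NULL -> NULL
  - employee 2 (Hank): manager_id=1 -> Iris
  - employee 3 (Victor): manager_id=1 -> Iris
  - employee 4 (Karen): manager_id=NULL -> NULL
  - employee 5 (Eli): manager_id=2 -> Hank
  - employee 6 (Julia): manager_id=5 -> Eli
  - employee 7 (George): manager_id=2 -> Hank

SQL:
SELECT a.name AS item, b.name AS manager
FROM employees a
LEFT JOIN employees b ON a.manager_id = b.id

Result:
item   | manager
-------+--------
Iris   | NULL   
Hank   | Iris   
Victor | Iris   
Karen  | NULL   
Eli    | Hank   
Julia  | Eli    
George | Hank   


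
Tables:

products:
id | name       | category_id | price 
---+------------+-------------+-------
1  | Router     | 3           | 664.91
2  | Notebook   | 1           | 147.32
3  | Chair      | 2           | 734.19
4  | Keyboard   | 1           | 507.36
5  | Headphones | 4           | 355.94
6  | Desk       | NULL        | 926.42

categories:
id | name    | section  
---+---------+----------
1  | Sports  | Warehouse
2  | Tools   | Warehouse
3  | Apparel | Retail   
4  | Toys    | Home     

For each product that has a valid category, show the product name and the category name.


INNER JOIN keeps only products rows whose category_id matches an id in categories. Walk through each product:
  - product 1 (Router): category_id=3 -> matches Apparel
  - product 2 (Notebook): category_id=1 -> matches Sports
  - product 3 (Chair): category_id=2 -> matches Tools
  - product 4 (Keyboard): category_id=1 -> matches Sports
  - product 5 (Headphones): category_id=4 -> matches Toys
  - product 6 (Desk): category_id=NULL, no match -> dropped
So 1 of 6 rows is dropped.

SQL:
SELECT a.name, b.name AS category
FROM products a
INNER JOIN categories b ON a.category_id = b.id

Result:
name       | category
-----------+---------
Router     | Apparel 
Notebook   | Sports  
Chair      | Tools   
Keyboard   | Sports  
Headphones | Toys    


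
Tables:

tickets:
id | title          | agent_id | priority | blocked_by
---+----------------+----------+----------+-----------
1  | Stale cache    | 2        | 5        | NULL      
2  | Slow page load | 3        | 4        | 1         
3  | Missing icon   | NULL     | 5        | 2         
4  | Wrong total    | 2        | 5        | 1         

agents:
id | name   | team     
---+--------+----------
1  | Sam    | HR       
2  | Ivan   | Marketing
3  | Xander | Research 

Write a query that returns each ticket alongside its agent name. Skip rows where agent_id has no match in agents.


INNER JOIN keeps only tickets rows whose agent_id matches an id in agents. Walk through each ticket:
  - ticket 1 (Stale cache): agent_id=2 -> matches Ivan
  - ticket 2 (Slow page load): agent_id=3 -> matches Xander
  - ticket 3 (Missing icon): agent_id=NULL, no match -> dropped
  - ticket 4 (Wrong total): agent_id=2 -> matches Ivan
So 1 of 4 rows is dropped.

SQL:
SELECT a.title, b.name AS agent
FROM tickets a
INNER JOIN agents b ON a.agent_id = b.id

Result:
title          | agent 
---------------+-------
Stale cache    | Ivan  
Slow page load | Xander
Wrong total    | Ivan  


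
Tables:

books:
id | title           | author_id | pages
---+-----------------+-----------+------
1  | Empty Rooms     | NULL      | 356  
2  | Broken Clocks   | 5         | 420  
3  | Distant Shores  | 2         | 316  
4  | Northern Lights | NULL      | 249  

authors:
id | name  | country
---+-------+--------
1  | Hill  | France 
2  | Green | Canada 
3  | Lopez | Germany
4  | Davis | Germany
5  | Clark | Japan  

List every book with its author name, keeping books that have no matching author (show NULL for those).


LEFT JOIN keeps every row from books (the left table); where author_id has no match in authors, the author columns become NULL. Walk through each book:
  - book 1 (Empty Rooms): author_id=NULL, no match -> kept with NULL
  - book 2 (Broken Clocks): author_id=5 -> matches Clark
  - book 3 (Distant Shores): author_id=2 -> matches Green
  - book 4 (Northern Lights): author_id=NULL, no match -> kept with NULL
All 4 rows appear; 2 have NULL author.

SQL:
SELECT a.title, b.name AS author
FROM books a
LEFT JOIN authors b ON a.author_id = b.id

Result:
title           | author
----------------+-------
Empty Rooms     | NULL  
Broken Clocks   | Clark 
Distant Shores  | Green 
Northern Lights | NULL  


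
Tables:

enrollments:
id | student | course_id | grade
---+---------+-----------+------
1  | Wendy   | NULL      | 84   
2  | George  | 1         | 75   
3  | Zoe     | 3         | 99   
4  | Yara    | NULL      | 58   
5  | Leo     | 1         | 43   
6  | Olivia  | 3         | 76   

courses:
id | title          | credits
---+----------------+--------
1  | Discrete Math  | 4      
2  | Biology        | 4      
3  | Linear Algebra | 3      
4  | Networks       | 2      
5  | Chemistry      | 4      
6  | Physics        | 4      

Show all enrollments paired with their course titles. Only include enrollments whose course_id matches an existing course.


INNER JOIN keeps only enrollments rows whose course_id matches an id in courses. Walk through each enrollment:
  - enrollment 1 (Wendy): course_id=NULL, no match -> dropped
  - enrollment 2 (George): course_id=1 -> matches Discrete Math
  - enrollment 3 (Zoe): course_id=3 -> matches Linear Algebra
  - enrollment 4 (Yara): course_id=NULL, no match -> dropped
  - enrollment 5 (Leo): course_id=1 -> matches Discrete Math
  - enrollment 6 (Olivia): course_id=3 -> matches Linear Algebra
So 2 of 6 rows are dropped.

SQL:
SELECT a.student, b.title AS course
FROM enrollments a
INNER JOIN courses b ON a.course_id = b.id

Result:
student | course        
--------+---------------
George  | Discrete Math 
Zoe     | Linear Algebra
Leo     | Discrete Math 
Olivia  | Linear Algebra


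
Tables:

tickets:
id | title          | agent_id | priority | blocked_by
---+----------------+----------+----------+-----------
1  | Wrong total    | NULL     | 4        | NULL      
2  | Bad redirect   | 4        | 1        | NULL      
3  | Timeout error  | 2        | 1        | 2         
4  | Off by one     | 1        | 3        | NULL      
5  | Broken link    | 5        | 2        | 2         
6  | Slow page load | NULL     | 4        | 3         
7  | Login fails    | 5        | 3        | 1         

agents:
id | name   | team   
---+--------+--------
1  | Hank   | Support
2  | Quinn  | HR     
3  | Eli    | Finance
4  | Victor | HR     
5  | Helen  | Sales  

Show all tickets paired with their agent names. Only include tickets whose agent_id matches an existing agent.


INNER JOIN keeps only tickets rows whose agent_id matches an id in agents. Walk through each ticket:
  - ticket 1 (Wrong total): agent_id=NULL, no match -> dropped
  - ticket 2 (Bad redirect): agent_id=4 -> matches Victor
  - ticket 3 (Timeout error): agent_id=2 -> matches Quinn
  - ticket 4 (Off by one): agent_id=1 -> matches Hank
  - ticket 5 (Broken link): agent_id=5 -> matches Helen
  - ticket 6 (Slow page load): agent_id=NULL, no match -> dropped
  - ticket 7 (Login fails): agent_id=5 -> matches Helen
So 2 of 7 rows are dropped.

SQL:
SELECT a.title, b.name AS agent
FROM tickets a
INNER JOIN agents b ON a.agent_id = b.id

Result:
title         | agent 
--------------+-------
Bad redirect  | Victor
Timeout error | Quinn 
Off by one    | Hank  
Broken link   | Helen 
Login fails   | Helen 


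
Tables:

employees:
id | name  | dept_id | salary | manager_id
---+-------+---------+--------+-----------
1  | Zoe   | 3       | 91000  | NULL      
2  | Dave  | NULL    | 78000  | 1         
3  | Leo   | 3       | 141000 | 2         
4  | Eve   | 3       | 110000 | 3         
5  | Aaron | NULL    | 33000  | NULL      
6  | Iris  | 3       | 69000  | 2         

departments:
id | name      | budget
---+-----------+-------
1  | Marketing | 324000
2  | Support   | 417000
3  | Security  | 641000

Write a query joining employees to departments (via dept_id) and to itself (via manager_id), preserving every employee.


Two LEFT JOINs from the same base table employees: one to departments via dept_id, one to employees itself via manager_id. Both are LEFT so every employee is preserved.
Match against departments:
  - employee 1 (Zoe): dept_id=3 -> matches Security
  - employee 2 (Dave): dept_id=NULL, no match -> kept with NULL
  - employee 3 (Leo): dept_id=3 -> matches Security
  - employee 4 (Eve): dept_id=3 -> matches Security
  - employee 5 (Aaron): dept_id=NULL, no match -> kept with NULL
  - employee 6 (Iris): dept_id=3 -> matches Security
Match against employees (self):
  - employee 1 (Zoe): manager_id=NULL -> NULL
  - employee 2 (Dave): manager_id=1 -> Zoe
  - employee 3 (Leo): manager_id=2 -> Dave
  - employee 4 (Eve): manager_id=3 -> Leo
  - employee 5 (Aaron): manager_id=NULL -> NULL
  - employee 6 (Iris): manager_id=2 -> Dave

SQL:
SELECT a.name, b.name AS department, c.name AS manager
FROM employees a
LEFT JOIN departments b ON a.dept_id = b.id
LEFT JOIN employees c ON a.manager_id = c.id

Result:
name  | department | manager
------+------------+--------
Zoe   | Security   | NULL   
Dave  | NULL       | Zoe    
Leo   | Security   | Dave   
Eve   | Security   | Leo    
Aaron | NULL       | NULL   
Iris  | Security   | Dave   


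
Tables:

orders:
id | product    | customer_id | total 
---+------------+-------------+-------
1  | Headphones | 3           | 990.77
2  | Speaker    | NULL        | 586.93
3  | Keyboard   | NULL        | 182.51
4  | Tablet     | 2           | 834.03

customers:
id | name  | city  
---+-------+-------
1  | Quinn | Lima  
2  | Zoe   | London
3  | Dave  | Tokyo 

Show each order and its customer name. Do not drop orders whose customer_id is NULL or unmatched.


LEFT JOIN keeps every row from orders (the left table); where customer_id has no match in customers, the customer columns become NULL. Walk through each order:
  - order 1 (Headphones): customer_id=3 -> matches Dave
  - order 2 (Speaker): customer_id=NULL, no match -> kept with NULL
  - order 3 (Keyboard): customer_id=NULL, no match -> kept with NULL
  - order 4 (Tablet): customer_id=2 -> matches Zoe
All 4 rows appear; 2 have NULL customer.

SQL:
SELECT a.product, b.name AS customer
FROM orders a
LEFT JOIN customers b ON a.customer_id = b.id

Result:
product    | customer
-----------+---------
Headphones | Dave    
Speaker    | NULL    
Keyboard   | NULL    
Tablet     | Zoe     


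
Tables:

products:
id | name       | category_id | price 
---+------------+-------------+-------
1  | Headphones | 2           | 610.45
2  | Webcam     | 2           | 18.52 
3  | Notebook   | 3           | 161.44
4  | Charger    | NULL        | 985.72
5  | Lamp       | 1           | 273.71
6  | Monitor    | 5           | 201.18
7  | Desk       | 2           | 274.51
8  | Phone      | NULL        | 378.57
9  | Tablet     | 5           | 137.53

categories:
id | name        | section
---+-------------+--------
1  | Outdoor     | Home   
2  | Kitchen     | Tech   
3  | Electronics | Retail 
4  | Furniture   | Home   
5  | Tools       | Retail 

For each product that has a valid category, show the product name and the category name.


INNER JOIN keeps only products rows whose category_id matches an id in categories. Walk through each product:
  - product 1 (Headphones): category_id=2 -> matches Kitchen
  - product 2 (Webcam): category_id=2 -> matches Kitchen
  - product 3 (Notebook): category_id=3 -> matches Electronics
  - product 4 (Charger): category_id=NULL, no match -> dropped
  - product 5 (Lamp): category_id=1 -> matches Outdoor
  - product 6 (Monitor): category_id=5 -> matches Tools
  - product 7 (Desk): category_id=2 -> matches Kitchen
  - product 8 (Phone): category_id=NULL, no match -> dropped
  - product 9 (Tablet): category_id=5 -> matches Tools
So 2 of 9 rows are dropped.

SQL:
SELECT a.name, b.name AS category
FROM products a
INNER JOIN categories b ON a.category_id = b.id

Result:
name       | category   
-----------+------------
Headphones | Kitchen    
Webcam     | Kitchen    
Notebook   | Electronics
Lamp       | Outdoor    
Monitor    | Tools      
Desk       | Kitchen    
Tablet     | Tools      


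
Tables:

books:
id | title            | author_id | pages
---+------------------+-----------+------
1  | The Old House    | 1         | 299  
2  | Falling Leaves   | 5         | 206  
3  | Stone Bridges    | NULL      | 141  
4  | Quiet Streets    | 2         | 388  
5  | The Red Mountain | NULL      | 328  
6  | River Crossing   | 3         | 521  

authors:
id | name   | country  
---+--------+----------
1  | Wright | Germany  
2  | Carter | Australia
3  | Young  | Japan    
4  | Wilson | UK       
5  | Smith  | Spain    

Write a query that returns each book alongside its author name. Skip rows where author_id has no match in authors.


INNER JOIN keeps only books rows whose author_id matches an id in authors. Walk through each book:
  - book 1 (The Old House): author_id=1 -> matches Wright
  - book 2 (Falling Leaves): author_id=5 -> matches Smith
  - book 3 (Stone Bridges): author_id=NULL, no match -> dropped
  - book 4 (Quiet Streets): author_id=2 -> matches Carter
  - book 5 (The Red Mountain): author_id=NULL, no match -> dropped
  - book 6 (River Crossing): author_id=3 -> matches Young
So 2 of 6 rows are dropped.

SQL:
SELECT a.title, b.name AS author
FROM books a
INNER JOIN authors b ON a.author_id = b.id

Result:
title          | author
---------------+-------
The Old House  | Wright
Falling Leaves | Smith 
Quiet Streets  | Carter
River Crossing | Young 


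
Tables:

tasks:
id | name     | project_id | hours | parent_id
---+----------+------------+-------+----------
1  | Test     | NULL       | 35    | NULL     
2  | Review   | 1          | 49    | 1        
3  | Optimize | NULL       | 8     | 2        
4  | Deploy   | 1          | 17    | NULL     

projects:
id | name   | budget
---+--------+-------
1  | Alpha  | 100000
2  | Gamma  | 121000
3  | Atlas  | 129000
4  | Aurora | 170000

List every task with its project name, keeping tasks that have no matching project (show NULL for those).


LEFT JOIN keeps every row from tasks (the left table); where project_id has no match in projects, the project columns become NULL. Walk through each task:
  - task 1 (Test): project_id=NULL, no match -> kept with NULL
  - task 2 (Review): project_id=1 -> matches Alpha
  - task 3 (Optimize): project_id=NULL, no match -> kept with NULL
  - task 4 (Deploy): project_id=1 -> matches Alpha
All 4 rows appear; 2 have NULL project.

SQL:
SELECT a.name, b.name AS project
FROM tasks a
LEFT JOIN projects b ON a.project_id = b.id

Result:
name     | project
---------+--------
Test     | NULL   
Review   | Alpha  
Optimize | NULL   
Deploy   | Alpha  


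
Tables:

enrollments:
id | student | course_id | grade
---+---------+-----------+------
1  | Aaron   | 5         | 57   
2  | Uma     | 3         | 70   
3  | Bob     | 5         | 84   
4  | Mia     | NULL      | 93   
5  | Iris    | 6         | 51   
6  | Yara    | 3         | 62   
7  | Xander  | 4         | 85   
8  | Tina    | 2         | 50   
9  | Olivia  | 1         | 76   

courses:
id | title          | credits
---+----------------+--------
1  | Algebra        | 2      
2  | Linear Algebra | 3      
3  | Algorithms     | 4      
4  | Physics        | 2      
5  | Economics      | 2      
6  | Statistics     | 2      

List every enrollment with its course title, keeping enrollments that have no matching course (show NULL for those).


LEFT JOIN keeps every row from enrollments (the left table); where course_id has no match in courses, the course columns become NULL. Walk through each enrollment:
  - enrollment 1 (Aaron): course_id=5 -> matches Economics
  - enrollment 2 (Uma): course_id=3 -> matches Algorithms
  - enrollment 3 (Bob): course_id=5 -> matches Economics
  - enrollment 4 (Mia): course_id=NULL, no match -> kept with NULL
  - enrollment 5 (Iris): course_id=6 -> matches Statistics
  - enrollment 6 (Yara): course_id=3 -> matches Algorithms
  - enrollment 7 (Xander): course_id=4 -> matches Physics
  - enrollment 8 (Tina): course_id=2 -> matches Linear Algebra
  - enrollment 9 (Olivia): course_id=1 -> matches Algebra
All 9 rows appear; 1 has NULL course.

SQL:
SELECT a.student, b.title AS course
FROM enrollments a
LEFT JOIN courses b ON a.course_id = b.id

Result:
student | course        
--------+---------------
Aaron   | Economics     
Uma     | Algorithms    
Bob     | Economics     
Mia     | NULL          
Iris    | Statistics    
Yara    | Algorithms    
Xander  | Physics       
Tina    | Linear Algebra
Olivia  | Algebra       


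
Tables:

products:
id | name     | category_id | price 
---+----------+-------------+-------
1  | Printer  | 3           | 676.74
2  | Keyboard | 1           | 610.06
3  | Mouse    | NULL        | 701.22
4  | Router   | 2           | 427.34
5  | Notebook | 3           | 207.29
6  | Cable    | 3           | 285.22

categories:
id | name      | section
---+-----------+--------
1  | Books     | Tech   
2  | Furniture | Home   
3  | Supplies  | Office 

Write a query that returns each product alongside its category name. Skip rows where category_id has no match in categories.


INNER JOIN keeps only products rows whose category_id matches an id in categories. Walk through each product:
  - product 1 (Printer): category_id=3 -> matches Supplies
  - product 2 (Keyboard): category_id=1 -> matches Books
  - product 3 (Mouse): category_id=NULL, no match -> dropped
  - product 4 (Router): category_id=2 -> matches Furniture
  - product 5 (Notebook): category_id=3 -> matches Supplies
  - product 6 (Cable): category_id=3 -> matches Supplies
So 1 of 6 rows is dropped.

SQL:
SELECT a.name, b.name AS category
FROM products a
INNER JOIN categories b ON a.category_id = b.id

Result:
name     | category 
---------+----------
Printer  | Supplies 
Keyboard | Books    
Router   | Furniture
Notebook | Supplies 
Cable    | Supplies 


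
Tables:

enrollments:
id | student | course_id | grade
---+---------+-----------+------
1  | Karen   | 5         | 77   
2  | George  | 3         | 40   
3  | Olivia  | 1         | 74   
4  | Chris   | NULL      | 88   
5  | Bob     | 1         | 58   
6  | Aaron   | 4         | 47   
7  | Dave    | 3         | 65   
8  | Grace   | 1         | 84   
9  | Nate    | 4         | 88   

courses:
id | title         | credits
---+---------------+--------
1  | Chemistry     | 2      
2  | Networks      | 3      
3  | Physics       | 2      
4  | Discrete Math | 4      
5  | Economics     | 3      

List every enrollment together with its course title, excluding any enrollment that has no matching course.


INNER JOIN keeps only enrollments rows whose course_id matches an id in courses. Walk through each enrollment:
  - enrollment 1 (Karen): course_id=5 -> matches Economics
  - enrollment 2 (George): course_id=3 -> matches Physics
  - enrollment 3 (Olivia): course_id=1 -> matches Chemistry
  - enrollment 4 (Chris): course_id=NULL, no match -> dropped
  - enrollment 5 (Bob): course_id=1 -> matches Chemistry
  - enrollment 6 (Aaron): course_id=4 -> matches Discrete Math
  - enrollment 7 (Dave): course_id=3 -> matches Physics
  - enrollment 8 (Grace): course_id=1 -> matches Chemistry
  - enrollment 9 (Nate): course_id=4 -> matches Discrete Math
So 1 of 9 rows is dropped.

SQL:
SELECT a.student, b.title AS course
FROM enrollments a
INNER JOIN courses b ON a.course_id = b.id

Result:
student | course       
--------+--------------
Karen   | Economics    
George  | Physics      
Olivia  | Chemistry    
Bob     | Chemistry    
Aaron   | Discrete Math
Dave    | Physics      
Grace   | Chemistry    
Nate    | Discrete Math


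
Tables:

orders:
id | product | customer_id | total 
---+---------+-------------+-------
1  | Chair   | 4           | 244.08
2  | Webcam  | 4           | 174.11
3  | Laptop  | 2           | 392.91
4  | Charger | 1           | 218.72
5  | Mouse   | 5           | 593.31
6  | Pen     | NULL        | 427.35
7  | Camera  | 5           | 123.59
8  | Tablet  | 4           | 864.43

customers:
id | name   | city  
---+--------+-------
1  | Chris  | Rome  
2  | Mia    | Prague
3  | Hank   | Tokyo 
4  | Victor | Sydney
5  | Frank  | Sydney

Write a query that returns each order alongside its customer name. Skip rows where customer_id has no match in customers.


INNER JOIN keeps only orders rows whose customer_id matches an id in customers. Walk through each order:
  - order 1 (Chair): customer_id=4 -> matches Victor
  - order 2 (Webcam): customer_id=4 -> matches Victor
  - order 3 (Laptop): customer_id=2 -> matches Mia
  - order 4 (Charger): customer_id=1 -> matches Chris
  - order 5 (Mouse): customer_id=5 -> matches Frank
  - order 6 (Pen): customer_id=NULL, no match -> dropped
  - order 7 (Camera): customer_id=5 -> matches Frank
  - order 8 (Tablet): customer_id=4 -> matches Victor
So 1 of 8 rows is dropped.

SQL:
SELECT a.product, b.name AS customer
FROM orders a
INNER JOIN customers b ON a.customer_id = b.id

Result:
product | customer
--------+---------
Chair   | Victor  
Webcam  | Victor  
Laptop  | Mia     
Charger | Chris   
Mouse   | Frank   
Camera  | Frank   
Tablet  | Victor  


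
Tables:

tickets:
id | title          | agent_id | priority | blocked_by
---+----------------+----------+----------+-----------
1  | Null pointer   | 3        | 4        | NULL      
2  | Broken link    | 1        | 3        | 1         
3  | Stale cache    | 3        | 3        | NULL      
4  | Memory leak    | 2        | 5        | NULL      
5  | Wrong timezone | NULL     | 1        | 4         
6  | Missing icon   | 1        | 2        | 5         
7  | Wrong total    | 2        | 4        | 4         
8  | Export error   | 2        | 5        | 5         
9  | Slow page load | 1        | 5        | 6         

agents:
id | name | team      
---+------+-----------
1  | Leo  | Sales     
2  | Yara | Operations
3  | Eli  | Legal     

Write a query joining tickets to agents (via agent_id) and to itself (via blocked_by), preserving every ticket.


Two LEFT JOINs from the same base table tickets: one to agents via agent_id, one to tickets itself via blocked_by. Both are LEFT so every ticket is preserved.
Match against agents:
  - ticket 1 (Null pointer): agent_id=3 -> matches Eli
  - ticket 2 (Broken link): agent_id=1 -> matches Leo
  - ticket 3 (Stale cache): agent_id=3 -> matches Eli
  - ticket 4 (Memory leak): agent_id=2 -> matches Yara
  - ticket 5 (Wrong timezone): agent_id=NULL, no match -> kept with NULL
  - ticket 6 (Missing icon): agent_id=1 -> matches Leo
  - ticket 7 (Wrong total): agent_id=2 -> matches Yara
  - ticket 8 (Export error): agent_id=2 -> matches Yara
  - ticket 9 (Slow page load): agent_id=1 -> matches Leo
Match against tickets (self):
  - ticket 1 (Null pointer): blocked_by=NULL -> NULL
  - ticket 2 (Broken link): blocked_by=1 -> Null pointer
  - ticket 3 (Stale cache): blocked_by=NULL -> NULL
  - ticket 4 (Memory leak): blocked_by=NULL -> NULL
  - ticket 5 (Wrong timezone): blocked_by=4 -> Memory leak
  - ticket 6 (Missing icon): blocked_by=5 -> Wrong timezone
  - ticket 7 (Wrong total): blocked_by=4 -> Memory leak
  - ticket 8 (Export error): blocked_by=5 -> Wrong timezone
  - ticket 9 (Slow page load): blocked_by=6 -> Missing icon

SQL:
SELECT a.title, b.name AS agent, c.title AS blocked_by
FROM tickets a
LEFT JOIN agents b ON a.agent_id = b.id
LEFT JOIN tickets c ON a.blocked_by = c.id

Result:
title          | agent | blocked_by    
---------------+-------+---------------
Null pointer   | Eli   | NULL          
Broken link    | Leo   | Null pointer  
Stale cache    | Eli   | NULL          
Memory leak    | Yara  | NULL          
Wrong timezone | NULL  | Memory leak   
Missing icon   | Leo   | Wrong timezone
Wrong total    | Yara  | Memory leak   
Export error   | Yara  | Wrong timezone
Slow page load | Leo   | Missing icon  


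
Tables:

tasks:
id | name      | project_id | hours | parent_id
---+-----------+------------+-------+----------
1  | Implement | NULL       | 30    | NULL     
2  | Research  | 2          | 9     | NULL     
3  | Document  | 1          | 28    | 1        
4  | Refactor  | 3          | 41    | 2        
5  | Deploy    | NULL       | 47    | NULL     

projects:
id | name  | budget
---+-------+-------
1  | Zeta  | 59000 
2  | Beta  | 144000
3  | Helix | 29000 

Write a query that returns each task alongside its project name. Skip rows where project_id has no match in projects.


INNER JOIN keeps only tasks rows whose project_id matches an id in projects. Walk through each task:
  - task 1 (Implement): project_id=NULL, no match -> dropped
  - task 2 (Research): project_id=2 -> matches Beta
  - task 3 (Document): project_id=1 -> matches Zeta
  - task 4 (Refactor): project_id=3 -> matches Helix
  - task 5 (Deploy): project_id=NULL, no match -> dropped
So 2 of 5 rows are dropped.

SQL:
SELECT a.name, b.name AS project
FROM tasks a
INNER JOIN projects b ON a.project_id = b.id

Result:
name     | project
---------+--------
Research | Beta   
Document | Zeta   
Refactor | Helix  


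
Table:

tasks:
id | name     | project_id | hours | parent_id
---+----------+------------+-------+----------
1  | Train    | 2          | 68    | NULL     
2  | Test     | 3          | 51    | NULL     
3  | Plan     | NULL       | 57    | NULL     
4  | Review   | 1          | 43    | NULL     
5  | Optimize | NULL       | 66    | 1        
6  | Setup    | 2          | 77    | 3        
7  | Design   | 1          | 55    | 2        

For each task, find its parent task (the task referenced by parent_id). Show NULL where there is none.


This is a self-join: tasks is joined to a second copy of itself, matching each row's parent_id to another row's id. Use LEFT JOIN so rows with parent_id=NULL are kept.
  - task 1 (Train): parent_id=NULL -> NULL
  - task 2 (Test): parent_id=NULL -> NULL
  - task 3 (Plan): parent_id=NULL -> NULL
  - task 4 (Review): parent_id=NULL -> NULL
  - task 5 (Optimize): parent_id=1 -> Train
  - task 6 (Setup): parent_id=3 -> Plan
  - task 7 (Design): parent_id=2 -> Test

SQL:
SELECT a.name AS item, b.name AS parent
FROM tasks a
LEFT JOIN tasks b ON a.parent_id = b.id

Result:
item     | parent
---------+-------
Train    | NULL  
Test     | NULL  
Plan     | NULL  
Review   | NULL  
Optimize | Train 
Setup    | Plan  
Design   | Test  


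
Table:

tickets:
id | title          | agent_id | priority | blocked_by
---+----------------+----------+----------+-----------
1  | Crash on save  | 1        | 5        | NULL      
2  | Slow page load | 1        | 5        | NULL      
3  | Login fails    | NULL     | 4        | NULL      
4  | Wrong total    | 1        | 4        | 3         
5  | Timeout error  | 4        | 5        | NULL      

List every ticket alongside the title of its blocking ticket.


This is a self-join: tickets is joined to a second copy of itself, matching each row's blocked_by to another row's id. Use LEFT JOIN so rows with blocked_by=NULL are kept.
  - ticket 1 (Crash on save): blocked_by=NULL -> NULL
  - ticket 2 (Slow page load): blocked_by=NULL -> NULL
  - ticket 3 (Login fails): blocked_by=NULL -> NULL
  - ticket 4 (Wrong total): blocked_by=3 -> Login fails
  - ticket 5 (Timeout error): blocked_by=NULL -> NULL

SQL:
SELECT a.title AS item, b.title AS blocked_by
FROM tickets a
LEFT JOIN tickets b ON a.blocked_by = b.id

Result:
item           | blocked_by 
---------------+------------
Crash on save  | NULL       
Slow page load | NULL       
Login fails    | NULL       
Wrong total    | Login fails
Timeout error  | NULL       


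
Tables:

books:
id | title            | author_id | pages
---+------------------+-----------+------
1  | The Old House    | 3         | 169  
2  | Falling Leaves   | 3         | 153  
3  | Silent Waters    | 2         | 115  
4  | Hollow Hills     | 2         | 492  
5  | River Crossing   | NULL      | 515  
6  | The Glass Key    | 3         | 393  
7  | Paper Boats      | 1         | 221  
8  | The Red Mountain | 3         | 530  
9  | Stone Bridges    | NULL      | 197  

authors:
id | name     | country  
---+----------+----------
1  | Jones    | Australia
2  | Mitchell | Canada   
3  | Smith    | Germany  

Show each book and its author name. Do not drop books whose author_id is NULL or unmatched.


LEFT JOIN keeps every row from books (the left table); where author_id has no match in authors, the author columns become NULL. Walk through each book:
  - book 1 (The Old House): author_id=3 -> matches Smith
  - book 2 (Falling Leaves): author_id=3 -> matches Smith
  - book 3 (Silent Waters): author_id=2 -> matches Mitchell
  - book 4 (Hollow Hills): author_id=2 -> matches Mitchell
  - book 5 (River Crossing): author_id=NULL, no match -> kept with NULL
  - book 6 (The Glass Key): author_id=3 -> matches Smith
  - book 7 (Paper Boats): author_id=1 -> matches Jones
  - book 8 (The Red Mountain): author_id=3 -> matches Smith
  - book 9 (Stone Bridges): author_id=NULL, no match -> kept with NULL
All 9 rows appear; 2 have NULL author.

SQL:
SELECT a.title, b.name AS author
FROM books a
LEFT JOIN authors b ON a.author_id = b.id

Result:
title            | author  
-----------------+---------
The Old House    | Smith   
Falling Leaves   | Smith   
Silent Waters    | Mitchell
Hollow Hills     | Mitchell
River Crossing   | NULL    
The Glass Key    | Smith   
Paper Boats      | Jones   
The Red Mountain | Smith   
Stone Bridges    | NULL    


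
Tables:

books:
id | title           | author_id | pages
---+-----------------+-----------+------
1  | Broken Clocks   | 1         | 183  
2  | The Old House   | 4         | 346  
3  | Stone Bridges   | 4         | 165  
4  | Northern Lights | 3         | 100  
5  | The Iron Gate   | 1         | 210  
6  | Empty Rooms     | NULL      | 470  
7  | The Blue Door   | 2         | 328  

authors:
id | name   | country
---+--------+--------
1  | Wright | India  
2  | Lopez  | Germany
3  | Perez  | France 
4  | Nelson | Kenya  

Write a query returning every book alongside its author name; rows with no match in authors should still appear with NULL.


LEFT JOIN keeps every row from books (the left table); where author_id has no match in authors, the author columns become NULL. Walk through each book:
  - book 1 (Broken Clocks): author_id=1 -> matches Wright
  - book 2 (The Old House): author_id=4 -> matches Nelson
  - book 3 (Stone Bridges): author_id=4 -> matches Nelson
  - book 4 (Northern Lights): author_id=3 -> matches Perez
  - book 5 (The Iron Gate): author_id=1 -> matches Wright
  - book 6 (Empty Rooms): author_id=NULL, no match -> kept with NULL
  - book 7 (The Blue Door): author_id=2 -> matches Lopez
All 7 rows appear; 1 has NULL author.

SQL:
SELECT a.title, b.name AS author
FROM books a
LEFT JOIN authors b ON a.author_id = b.id

Result:
title           | author
----------------+-------
Broken Clocks   | Wright
The Old House   | Nelson
Stone Bridges   | Nelson
Northern Lights | Perez 
The Iron Gate   | Wright
Empty Rooms     | NULL  
The Blue Door   | Lopez 
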